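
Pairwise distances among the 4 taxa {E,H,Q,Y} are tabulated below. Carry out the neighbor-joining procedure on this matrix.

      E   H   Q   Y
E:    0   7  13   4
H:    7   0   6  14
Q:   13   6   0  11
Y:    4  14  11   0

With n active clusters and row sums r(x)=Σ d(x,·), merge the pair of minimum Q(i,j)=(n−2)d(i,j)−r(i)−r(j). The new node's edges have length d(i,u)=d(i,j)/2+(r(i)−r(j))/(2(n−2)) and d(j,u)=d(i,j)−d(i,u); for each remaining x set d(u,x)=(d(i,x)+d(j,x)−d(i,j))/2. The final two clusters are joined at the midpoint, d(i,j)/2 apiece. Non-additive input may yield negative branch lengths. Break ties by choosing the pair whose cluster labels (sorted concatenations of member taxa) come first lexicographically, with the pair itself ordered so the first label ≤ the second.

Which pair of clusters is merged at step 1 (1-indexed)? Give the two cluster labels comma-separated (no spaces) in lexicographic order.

E,Y

iteration 1: select E,Y (d=4, Q=-45); attach at lengths (3/4, 13/4); label the merged cluster EY
  updated: d(EY,H)=17/2, d(EY,Q)=10
iteration 2: select EY,H (d=17/2, Q=-49/2); attach at lengths (25/4, 9/4); label the merged cluster EHY
  updated: d(EHY,Q)=15/4
iteration 3: select EHY,Q (d=15/4); attach at lengths (15/8, 15/8); label the merged cluster EHQY
final tree: (((E:3/4,Y:13/4):25/4,H:9/4):15/8,Q:15/8)
total length: 65/4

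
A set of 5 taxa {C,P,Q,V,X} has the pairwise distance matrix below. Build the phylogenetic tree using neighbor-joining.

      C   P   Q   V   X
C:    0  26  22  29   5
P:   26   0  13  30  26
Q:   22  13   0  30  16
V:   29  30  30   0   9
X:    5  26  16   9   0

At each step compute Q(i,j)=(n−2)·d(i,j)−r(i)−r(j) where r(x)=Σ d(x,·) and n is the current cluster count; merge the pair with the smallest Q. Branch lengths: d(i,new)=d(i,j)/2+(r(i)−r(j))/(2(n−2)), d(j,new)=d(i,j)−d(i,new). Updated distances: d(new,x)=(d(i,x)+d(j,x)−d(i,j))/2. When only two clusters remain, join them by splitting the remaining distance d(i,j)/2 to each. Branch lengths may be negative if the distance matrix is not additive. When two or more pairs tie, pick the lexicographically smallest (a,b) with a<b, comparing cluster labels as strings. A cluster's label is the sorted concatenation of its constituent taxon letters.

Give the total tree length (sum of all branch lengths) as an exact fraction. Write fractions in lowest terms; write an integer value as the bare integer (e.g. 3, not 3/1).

177/4

1. join P+Q (d=13, Q=-137) ⇒ PQ; edges |P|=53/6, |Q|=25/6
  updated: d(C,PQ)=35/2, d(PQ,V)=47/2, d(PQ,X)=29/2
2. join C+PQ (d=35/2, Q=-72) ⇒ CPQ; edges |C|=31/4, |PQ|=39/4
  updated: d(CPQ,V)=35/2, d(CPQ,X)=1
3. join CPQ+V (d=35/2, Q=-55/2) ⇒ CPQV; edges |CPQ|=19/4, |V|=51/4
  updated: d(CPQV,X)=-15/4
4. join CPQV+X (d=-15/4) ⇒ CPQVX; edges |CPQV|=-15/8, |X|=-15/8
final tree: (((C:31/4,(P:53/6,Q:25/6):39/4):19/4,V:51/4):-15/8,X:-15/8)
total length: 177/4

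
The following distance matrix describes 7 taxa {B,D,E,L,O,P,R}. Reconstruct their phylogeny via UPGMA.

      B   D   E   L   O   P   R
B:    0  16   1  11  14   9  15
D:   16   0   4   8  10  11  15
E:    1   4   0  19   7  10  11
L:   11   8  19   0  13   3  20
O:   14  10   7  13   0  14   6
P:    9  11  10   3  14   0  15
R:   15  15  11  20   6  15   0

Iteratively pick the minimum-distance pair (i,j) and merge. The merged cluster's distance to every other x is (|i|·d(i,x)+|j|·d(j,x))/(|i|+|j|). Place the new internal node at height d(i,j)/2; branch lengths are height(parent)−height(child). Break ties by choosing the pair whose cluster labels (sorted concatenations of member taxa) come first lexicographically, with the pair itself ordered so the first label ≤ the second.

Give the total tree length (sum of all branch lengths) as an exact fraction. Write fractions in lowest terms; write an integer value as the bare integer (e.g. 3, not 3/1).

289/10

step 1: merge (B,E) at d=1; branch lengths B→1/2, E→1/2; new cluster BE
  updated: d(BE,D)=10, d(BE,L)=15, d(BE,O)=21/2, d(BE,P)=19/2, d(BE,R)=13
step 2: merge (L,P) at d=3; branch lengths L→3/2, P→3/2; new cluster LP
  updated: d(BE,LP)=49/4, d(D,LP)=19/2, d(LP,O)=27/2, d(LP,R)=35/2
step 3: merge (O,R) at d=6; branch lengths O→3, R→3; new cluster OR
  updated: d(BE,OR)=47/4, d(D,OR)=25/2, d(LP,OR)=31/2
step 4: merge (D,LP) at d=19/2; branch lengths D→19/4, LP→13/4; new cluster DLP
  updated: d(BE,DLP)=23/2, d(DLP,OR)=29/2
step 5: merge (BE,DLP) at d=23/2; branch lengths BE→21/4, DLP→1; new cluster BDELP
  updated: d(BDELP,OR)=67/5
step 6: merge (BDELP,OR) at d=67/5; branch lengths BDELP→19/20, OR→37/10; new cluster BDELOPR
final tree: (((B:1/2,E:1/2):21/4,(D:19/4,(L:3/2,P:3/2):13/4):1):19/20,(O:3,R:3):37/10)
total length: 289/10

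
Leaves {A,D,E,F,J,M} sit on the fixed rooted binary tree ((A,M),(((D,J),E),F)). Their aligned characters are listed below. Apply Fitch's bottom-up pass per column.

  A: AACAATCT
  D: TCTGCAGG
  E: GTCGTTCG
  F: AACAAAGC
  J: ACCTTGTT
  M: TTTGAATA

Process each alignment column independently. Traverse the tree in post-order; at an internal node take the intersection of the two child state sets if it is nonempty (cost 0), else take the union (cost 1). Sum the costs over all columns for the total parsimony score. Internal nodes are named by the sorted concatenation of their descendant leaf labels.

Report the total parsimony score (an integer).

24

AM@0: {A} ∪ {T} = {A,T} (union, +1)
DJ@0: {T} ∪ {A} = {A,T} (union, +1)
DEJ@0: {A,T} ∪ {G} = {A,G,T} (union, +1)
DEFJ@0: {A,G,T} ∩ {A} = {A} (intersection, +0)
ADEFJM@0: {A,T} ∩ {A} = {A} (intersection, +0)
AM@1: {A} ∪ {T} = {A,T} (union, +1)
DJ@1: {C} ∩ {C} = {C} (intersection, +0)
DEJ@1: {C} ∪ {T} = {C,T} (union, +1)
DEFJ@1: {C,T} ∪ {A} = {A,C,T} (union, +1)
ADEFJM@1: {A,T} ∩ {A,C,T} = {A,T} (intersection, +0)
AM@2: {C} ∪ {T} = {C,T} (union, +1)
DJ@2: {T} ∪ {C} = {C,T} (union, +1)
DEJ@2: {C,T} ∩ {C} = {C} (intersection, +0)
DEFJ@2: {C} ∩ {C} = {C} (intersection, +0)
ADEFJM@2: {C,T} ∩ {C} = {C} (intersection, +0)
AM@3: {A} ∪ {G} = {A,G} (union, +1)
DJ@3: {G} ∪ {T} = {G,T} (union, +1)
DEJ@3: {G,T} ∩ {G} = {G} (intersection, +0)
DEFJ@3: {G} ∪ {A} = {A,G} (union, +1)
ADEFJM@3: {A,G} ∩ {A,G} = {A,G} (intersection, +0)
AM@4: {A} ∩ {A} = {A} (intersection, +0)
DJ@4: {C} ∪ {T} = {C,T} (union, +1)
DEJ@4: {C,T} ∩ {T} = {T} (intersection, +0)
DEFJ@4: {T} ∪ {A} = {A,T} (union, +1)
ADEFJM@4: {A} ∩ {A,T} = {A} (intersection, +0)
AM@5: {T} ∪ {A} = {A,T} (union, +1)
DJ@5: {A} ∪ {G} = {A,G} (union, +1)
DEJ@5: {A,G} ∪ {T} = {A,G,T} (union, +1)
DEFJ@5: {A,G,T} ∩ {A} = {A} (intersection, +0)
ADEFJM@5: {A,T} ∩ {A} = {A} (intersection, +0)
AM@6: {C} ∪ {T} = {C,T} (union, +1)
DJ@6: {G} ∪ {T} = {G,T} (union, +1)
DEJ@6: {G,T} ∪ {C} = {C,G,T} (union, +1)
DEFJ@6: {C,G,T} ∩ {G} = {G} (intersection, +0)
ADEFJM@6: {C,T} ∪ {G} = {C,G,T} (union, +1)
AM@7: {T} ∪ {A} = {A,T} (union, +1)
DJ@7: {G} ∪ {T} = {G,T} (union, +1)
DEJ@7: {G,T} ∩ {G} = {G} (intersection, +0)
DEFJ@7: {G} ∪ {C} = {C,G} (union, +1)
ADEFJM@7: {A,T} ∪ {C,G} = {A,C,G,T} (union, +1)
per-site changes: [3, 3, 2, 3, 2, 3, 4, 4]; total = 24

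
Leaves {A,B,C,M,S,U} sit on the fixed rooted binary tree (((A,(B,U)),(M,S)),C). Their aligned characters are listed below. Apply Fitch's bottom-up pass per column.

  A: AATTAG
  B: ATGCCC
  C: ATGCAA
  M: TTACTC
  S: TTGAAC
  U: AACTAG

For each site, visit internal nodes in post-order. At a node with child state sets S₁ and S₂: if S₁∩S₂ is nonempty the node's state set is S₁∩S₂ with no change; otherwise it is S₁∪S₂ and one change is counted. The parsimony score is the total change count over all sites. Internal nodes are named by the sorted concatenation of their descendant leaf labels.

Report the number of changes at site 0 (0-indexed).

1

site 0, node BU: B={A} ∩ U={A} → {A} (+0)
site 0, node ABU: A={A} ∩ BU={A} → {A} (+0)
site 0, node MS: M={T} ∩ S={T} → {T} (+0)
site 0, node ABMSU: ABU={A} ∪ MS={T} → {A,T} (+1)
site 0, node ABCMSU: ABMSU={A,T} ∩ C={A} → {A} (+0)
site 1, node BU: B={T} ∪ U={A} → {A,T} (+1)
site 1, node ABU: A={A} ∩ BU={A,T} → {A} (+0)
site 1, node MS: M={T} ∩ S={T} → {T} (+0)
site 1, node ABMSU: ABU={A} ∪ MS={T} → {A,T} (+1)
site 1, node ABCMSU: ABMSU={A,T} ∩ C={T} → {T} (+0)
site 2, node BU: B={G} ∪ U={C} → {C,G} (+1)
site 2, node ABU: A={T} ∪ BU={C,G} → {C,G,T} (+1)
site 2, node MS: M={A} ∪ S={G} → {A,G} (+1)
site 2, node ABMSU: ABU={C,G,T} ∩ MS={A,G} → {G} (+0)
site 2, node ABCMSU: ABMSU={G} ∩ C={G} → {G} (+0)
site 3, node BU: B={C} ∪ U={T} → {C,T} (+1)
site 3, node ABU: A={T} ∩ BU={C,T} → {T} (+0)
site 3, node MS: M={C} ∪ S={A} → {A,C} (+1)
site 3, node ABMSU: ABU={T} ∪ MS={A,C} → {A,C,T} (+1)
site 3, node ABCMSU: ABMSU={A,C,T} ∩ C={C} → {C} (+0)
site 4, node BU: B={C} ∪ U={A} → {A,C} (+1)
site 4, node ABU: A={A} ∩ BU={A,C} → {A} (+0)
site 4, node MS: M={T} ∪ S={A} → {A,T} (+1)
site 4, node ABMSU: ABU={A} ∩ MS={A,T} → {A} (+0)
site 4, node ABCMSU: ABMSU={A} ∩ C={A} → {A} (+0)
site 5, node BU: B={C} ∪ U={G} → {C,G} (+1)
site 5, node ABU: A={G} ∩ BU={C,G} → {G} (+0)
site 5, node MS: M={C} ∩ S={C} → {C} (+0)
site 5, node ABMSU: ABU={G} ∪ MS={C} → {C,G} (+1)
site 5, node ABCMSU: ABMSU={C,G} ∪ C={A} → {A,C,G} (+1)
per-site changes: [1, 2, 3, 3, 2, 3]; total = 14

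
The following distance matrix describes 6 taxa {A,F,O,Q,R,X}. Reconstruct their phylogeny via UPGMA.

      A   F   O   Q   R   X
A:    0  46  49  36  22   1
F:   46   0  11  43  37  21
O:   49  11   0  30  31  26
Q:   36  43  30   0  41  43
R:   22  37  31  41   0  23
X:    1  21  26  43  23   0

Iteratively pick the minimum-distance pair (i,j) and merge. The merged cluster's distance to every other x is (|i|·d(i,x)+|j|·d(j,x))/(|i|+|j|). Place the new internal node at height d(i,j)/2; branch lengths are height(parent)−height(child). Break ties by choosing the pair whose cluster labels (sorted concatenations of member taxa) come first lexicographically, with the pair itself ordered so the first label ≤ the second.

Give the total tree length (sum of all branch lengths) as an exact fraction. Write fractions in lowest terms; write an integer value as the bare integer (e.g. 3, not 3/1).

1467/20

iteration 1: select A,X (d=1); attach at lengths (1/2, 1/2); label the merged cluster AX
  updated: d(AX,F)=67/2, d(AX,O)=75/2, d(AX,Q)=79/2, d(AX,R)=45/2
iteration 2: select F,O (d=11); attach at lengths (11/2, 11/2); label the merged cluster FO
  updated: d(AX,FO)=71/2, d(FO,Q)=73/2, d(FO,R)=34
iteration 3: select AX,R (d=45/2); attach at lengths (43/4, 45/4); label the merged cluster ARX
  updated: d(ARX,FO)=35, d(ARX,Q)=40
iteration 4: select ARX,FO (d=35); attach at lengths (25/4, 12); label the merged cluster AFORX
  updated: d(AFORX,Q)=193/5
iteration 5: select AFORX,Q (d=193/5); attach at lengths (9/5, 193/10); label the merged cluster AFOQRX
final tree: ((((A:1/2,X:1/2):43/4,R:45/4):25/4,(F:11/2,O:11/2):12):9/5,Q:193/10)
total length: 1467/20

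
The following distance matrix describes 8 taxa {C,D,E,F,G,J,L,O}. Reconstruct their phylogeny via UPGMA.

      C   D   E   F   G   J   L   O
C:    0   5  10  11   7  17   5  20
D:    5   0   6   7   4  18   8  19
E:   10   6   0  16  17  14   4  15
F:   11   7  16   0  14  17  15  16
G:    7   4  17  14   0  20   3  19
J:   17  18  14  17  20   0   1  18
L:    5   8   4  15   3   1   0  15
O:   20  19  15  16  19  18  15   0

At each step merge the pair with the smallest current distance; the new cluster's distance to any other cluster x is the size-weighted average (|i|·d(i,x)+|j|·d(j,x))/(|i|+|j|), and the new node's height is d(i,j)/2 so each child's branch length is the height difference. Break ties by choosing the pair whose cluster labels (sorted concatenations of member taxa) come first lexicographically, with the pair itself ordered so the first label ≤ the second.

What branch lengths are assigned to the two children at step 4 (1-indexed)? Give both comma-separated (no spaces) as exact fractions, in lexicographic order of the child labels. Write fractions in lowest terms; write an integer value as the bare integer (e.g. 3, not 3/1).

9/2,4

step 1: merge (J,L) at d=1; branch lengths J→1/2, L→1/2; new cluster JL
  updated: d(C,JL)=11, d(D,JL)=13, d(E,JL)=9, d(F,JL)=16, d(G,JL)=23/2, d(JL,O)=33/2
step 2: merge (D,G) at d=4; branch lengths D→2, G→2; new cluster DG
  updated: d(C,DG)=6, d(DG,E)=23/2, d(DG,F)=21/2, d(DG,JL)=49/4, d(DG,O)=19
step 3: merge (C,DG) at d=6; branch lengths C→3, DG→1; new cluster CDG
  updated: d(CDG,E)=11, d(CDG,F)=32/3, d(CDG,JL)=71/6, d(CDG,O)=58/3
step 4: merge (E,JL) at d=9; branch lengths E→9/2, JL→4; new cluster EJL
  updated: d(CDG,EJL)=104/9, d(EJL,F)=16, d(EJL,O)=16
step 5: merge (CDG,F) at d=32/3; branch lengths CDG→7/3, F→16/3; new cluster CDFG
  updated: d(CDFG,EJL)=38/3, d(CDFG,O)=37/2
step 6: merge (CDFG,EJL) at d=38/3; branch lengths CDFG→1, EJL→11/6; new cluster CDEFGJL
  updated: d(CDEFGJL,O)=122/7
step 7: merge (CDEFGJL,O) at d=122/7; branch lengths CDEFGJL→50/21, O→61/7; new cluster CDEFGJLO
final tree: ((((C:3,(D:2,G:2):1):7/3,F:16/3):1,(E:9/2,(J:1/2,L:1/2):4):11/6):50/21,O:61/7)
total length: 821/21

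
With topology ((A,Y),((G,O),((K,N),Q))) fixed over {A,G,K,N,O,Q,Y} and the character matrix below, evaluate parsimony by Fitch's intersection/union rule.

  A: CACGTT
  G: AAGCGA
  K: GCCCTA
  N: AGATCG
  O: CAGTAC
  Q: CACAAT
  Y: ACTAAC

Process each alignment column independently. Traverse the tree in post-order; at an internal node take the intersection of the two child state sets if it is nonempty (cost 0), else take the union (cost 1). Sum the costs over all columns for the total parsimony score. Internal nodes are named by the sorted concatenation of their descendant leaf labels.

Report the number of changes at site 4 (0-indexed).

[col 0] AY: children A:{C}, Y:{A} ∪→ {A,C}; cost 1
[col 0] GO: children G:{A}, O:{C} ∪→ {A,C}; cost 1
[col 0] KN: children K:{G}, N:{A} ∪→ {A,G}; cost 1
[col 0] KNQ: children KN:{A,G}, Q:{C} ∪→ {A,C,G}; cost 1
[col 0] GKNOQ: children GO:{A,C}, KNQ:{A,C,G} ∩→ {A,C}; cost 0
[col 0] AGKNOQY: children AY:{A,C}, GKNOQ:{A,C} ∩→ {A,C}; cost 0
[col 1] AY: children A:{A}, Y:{C} ∪→ {A,C}; cost 1
[col 1] GO: children G:{A}, O:{A} ∩→ {A}; cost 0
[col 1] KN: children K:{C}, N:{G} ∪→ {C,G}; cost 1
[col 1] KNQ: children KN:{C,G}, Q:{A} ∪→ {A,C,G}; cost 1
[col 1] GKNOQ: children GO:{A}, KNQ:{A,C,G} ∩→ {A}; cost 0
[col 1] AGKNOQY: children AY:{A,C}, GKNOQ:{A} ∩→ {A}; cost 0
[col 2] AY: children A:{C}, Y:{T} ∪→ {C,T}; cost 1
[col 2] GO: children G:{G}, O:{G} ∩→ {G}; cost 0
[col 2] KN: children K:{C}, N:{A} ∪→ {A,C}; cost 1
[col 2] KNQ: children KN:{A,C}, Q:{C} ∩→ {C}; cost 0
[col 2] GKNOQ: children GO:{G}, KNQ:{C} ∪→ {C,G}; cost 1
[col 2] AGKNOQY: children AY:{C,T}, GKNOQ:{C,G} ∩→ {C}; cost 0
[col 3] AY: children A:{G}, Y:{A} ∪→ {A,G}; cost 1
[col 3] GO: children G:{C}, O:{T} ∪→ {C,T}; cost 1
[col 3] KN: children K:{C}, N:{T} ∪→ {C,T}; cost 1
[col 3] KNQ: children KN:{C,T}, Q:{A} ∪→ {A,C,T}; cost 1
[col 3] GKNOQ: children GO:{C,T}, KNQ:{A,C,T} ∩→ {C,T}; cost 0
[col 3] AGKNOQY: children AY:{A,G}, GKNOQ:{C,T} ∪→ {A,C,G,T}; cost 1
[col 4] AY: children A:{T}, Y:{A} ∪→ {A,T}; cost 1
[col 4] GO: children G:{G}, O:{A} ∪→ {A,G}; cost 1
[col 4] KN: children K:{T}, N:{C} ∪→ {C,T}; cost 1
[col 4] KNQ: children KN:{C,T}, Q:{A} ∪→ {A,C,T}; cost 1
[col 4] GKNOQ: children GO:{A,G}, KNQ:{A,C,T} ∩→ {A}; cost 0
[col 4] AGKNOQY: children AY:{A,T}, GKNOQ:{A} ∩→ {A}; cost 0
[col 5] AY: children A:{T}, Y:{C} ∪→ {C,T}; cost 1
[col 5] GO: children G:{A}, O:{C} ∪→ {A,C}; cost 1
[col 5] KN: children K:{A}, N:{G} ∪→ {A,G}; cost 1
[col 5] KNQ: children KN:{A,G}, Q:{T} ∪→ {A,G,T}; cost 1
[col 5] GKNOQ: children GO:{A,C}, KNQ:{A,G,T} ∩→ {A}; cost 0
[col 5] AGKNOQY: children AY:{C,T}, GKNOQ:{A} ∪→ {A,C,T}; cost 1
per-site changes: [4, 3, 3, 5, 4, 5]; total = 24

4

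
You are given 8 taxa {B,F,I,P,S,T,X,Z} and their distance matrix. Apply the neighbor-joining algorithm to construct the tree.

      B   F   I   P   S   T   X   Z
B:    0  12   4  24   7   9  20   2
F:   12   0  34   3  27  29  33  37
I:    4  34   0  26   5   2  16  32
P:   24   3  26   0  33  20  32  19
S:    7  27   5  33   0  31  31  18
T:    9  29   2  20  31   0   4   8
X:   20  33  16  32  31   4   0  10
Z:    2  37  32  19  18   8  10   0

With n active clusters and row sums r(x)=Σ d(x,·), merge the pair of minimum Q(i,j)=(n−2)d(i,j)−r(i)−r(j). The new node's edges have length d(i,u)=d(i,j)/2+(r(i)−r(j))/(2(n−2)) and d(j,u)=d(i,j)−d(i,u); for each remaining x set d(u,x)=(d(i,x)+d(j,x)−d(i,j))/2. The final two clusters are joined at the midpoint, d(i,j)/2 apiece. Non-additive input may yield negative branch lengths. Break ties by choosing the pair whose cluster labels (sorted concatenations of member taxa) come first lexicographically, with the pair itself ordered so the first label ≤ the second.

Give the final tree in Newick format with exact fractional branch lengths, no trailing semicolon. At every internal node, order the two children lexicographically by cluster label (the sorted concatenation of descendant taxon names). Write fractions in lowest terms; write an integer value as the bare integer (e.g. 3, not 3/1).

iteration 1: select F,P (d=3, Q=-314); attach at lengths (3, 0); label the merged cluster FP
  updated: d(B,FP)=33/2, d(FP,I)=57/2, d(FP,S)=57/2, d(FP,T)=23, d(FP,X)=31, d(FP,Z)=53/2
iteration 2: select I,S (d=5, Q=-183); attach at lengths (-4/5, 29/5); label the merged cluster IS
  updated: d(B,IS)=3, d(FP,IS)=26, d(IS,T)=14, d(IS,X)=21, d(IS,Z)=45/2
iteration 3: select T,X (d=4, Q=-128); attach at lengths (-3/2, 11/2); label the merged cluster TX
  updated: d(B,TX)=25/2, d(FP,TX)=25, d(IS,TX)=31/2, d(TX,Z)=7
iteration 4: select TX,Z (d=7, Q=-97); attach at lengths (23/6, 19/6); label the merged cluster TXZ
  updated: d(B,TXZ)=15/4, d(FP,TXZ)=89/4, d(IS,TXZ)=31/2
iteration 5: select B,IS (d=3, Q=-247/4); attach at lengths (-61/16, 109/16); label the merged cluster BIS
  updated: d(BIS,FP)=79/4, d(BIS,TXZ)=65/8
iteration 6: select BIS,FP (d=79/4, Q=-401/8); attach at lengths (45/16, 271/16); label the merged cluster BFIPS
  updated: d(BFIPS,TXZ)=85/16
iteration 7: select BFIPS,TXZ (d=85/16); attach at lengths (85/32, 85/32); label the merged cluster BFIPSTXZ
final tree: (((B:-61/16,(I:-4/5,S:29/5):109/16):45/16,(F:3,P:0):271/16):85/32,((T:-3/2,X:11/2):23/6,Z:19/6):85/32)
total length: 753/16

(((B:-61/16,(I:-4/5,S:29/5):109/16):45/16,(F:3,P:0):271/16):85/32,((T:-3/2,X:11/2):23/6,Z:19/6):85/32)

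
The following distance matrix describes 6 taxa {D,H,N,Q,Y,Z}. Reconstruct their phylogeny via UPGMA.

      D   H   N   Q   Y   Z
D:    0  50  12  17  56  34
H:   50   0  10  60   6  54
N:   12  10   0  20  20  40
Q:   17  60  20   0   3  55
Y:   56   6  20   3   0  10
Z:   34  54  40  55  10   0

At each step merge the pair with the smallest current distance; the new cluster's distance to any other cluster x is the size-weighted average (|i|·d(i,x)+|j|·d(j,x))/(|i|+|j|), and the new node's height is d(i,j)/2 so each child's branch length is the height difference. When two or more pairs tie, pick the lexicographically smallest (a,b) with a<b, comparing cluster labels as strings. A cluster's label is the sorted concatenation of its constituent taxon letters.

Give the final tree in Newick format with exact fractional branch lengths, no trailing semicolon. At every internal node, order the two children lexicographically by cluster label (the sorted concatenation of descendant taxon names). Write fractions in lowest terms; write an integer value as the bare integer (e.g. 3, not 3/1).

((D:135/8,((H:5,N:5):33/4,(Q:3/2,Y:3/2):47/4):29/8):97/40,Z:193/10)

iteration 1: select Q,Y (d=3); attach at lengths (3/2, 3/2); label the merged cluster QY
  updated: d(D,QY)=73/2, d(H,QY)=33, d(N,QY)=20, d(QY,Z)=65/2
iteration 2: select H,N (d=10); attach at lengths (5, 5); label the merged cluster HN
  updated: d(D,HN)=31, d(HN,QY)=53/2, d(HN,Z)=47
iteration 3: select HN,QY (d=53/2); attach at lengths (33/4, 47/4); label the merged cluster HNQY
  updated: d(D,HNQY)=135/4, d(HNQY,Z)=159/4
iteration 4: select D,HNQY (d=135/4); attach at lengths (135/8, 29/8); label the merged cluster DHNQY
  updated: d(DHNQY,Z)=193/5
iteration 5: select DHNQY,Z (d=193/5); attach at lengths (97/40, 193/10); label the merged cluster DHNQYZ
final tree: ((D:135/8,((H:5,N:5):33/4,(Q:3/2,Y:3/2):47/4):29/8):97/40,Z:193/10)
total length: 3009/40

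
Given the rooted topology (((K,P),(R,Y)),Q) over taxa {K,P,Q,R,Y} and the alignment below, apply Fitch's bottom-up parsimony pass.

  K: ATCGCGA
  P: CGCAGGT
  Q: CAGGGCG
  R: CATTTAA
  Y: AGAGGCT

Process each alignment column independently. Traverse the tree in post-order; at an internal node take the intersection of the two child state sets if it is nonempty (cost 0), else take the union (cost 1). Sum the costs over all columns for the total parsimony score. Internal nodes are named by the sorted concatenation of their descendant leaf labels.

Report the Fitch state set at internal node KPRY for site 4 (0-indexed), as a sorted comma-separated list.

site 0, node KP: K={A} ∪ P={C} → {A,C} (+1)
site 0, node RY: R={C} ∪ Y={A} → {A,C} (+1)
site 0, node KPRY: KP={A,C} ∩ RY={A,C} → {A,C} (+0)
site 0, node KPQRY: KPRY={A,C} ∩ Q={C} → {C} (+0)
site 1, node KP: K={T} ∪ P={G} → {G,T} (+1)
site 1, node RY: R={A} ∪ Y={G} → {A,G} (+1)
site 1, node KPRY: KP={G,T} ∩ RY={A,G} → {G} (+0)
site 1, node KPQRY: KPRY={G} ∪ Q={A} → {A,G} (+1)
site 2, node KP: K={C} ∩ P={C} → {C} (+0)
site 2, node RY: R={T} ∪ Y={A} → {A,T} (+1)
site 2, node KPRY: KP={C} ∪ RY={A,T} → {A,C,T} (+1)
site 2, node KPQRY: KPRY={A,C,T} ∪ Q={G} → {A,C,G,T} (+1)
site 3, node KP: K={G} ∪ P={A} → {A,G} (+1)
site 3, node RY: R={T} ∪ Y={G} → {G,T} (+1)
site 3, node KPRY: KP={A,G} ∩ RY={G,T} → {G} (+0)
site 3, node KPQRY: KPRY={G} ∩ Q={G} → {G} (+0)
site 4, node KP: K={C} ∪ P={G} → {C,G} (+1)
site 4, node RY: R={T} ∪ Y={G} → {G,T} (+1)
site 4, node KPRY: KP={C,G} ∩ RY={G,T} → {G} (+0)
site 4, node KPQRY: KPRY={G} ∩ Q={G} → {G} (+0)
site 5, node KP: K={G} ∩ P={G} → {G} (+0)
site 5, node RY: R={A} ∪ Y={C} → {A,C} (+1)
site 5, node KPRY: KP={G} ∪ RY={A,C} → {A,C,G} (+1)
site 5, node KPQRY: KPRY={A,C,G} ∩ Q={C} → {C} (+0)
site 6, node KP: K={A} ∪ P={T} → {A,T} (+1)
site 6, node RY: R={A} ∪ Y={T} → {A,T} (+1)
site 6, node KPRY: KP={A,T} ∩ RY={A,T} → {A,T} (+0)
site 6, node KPQRY: KPRY={A,T} ∪ Q={G} → {A,G,T} (+1)
per-site changes: [2, 3, 3, 2, 2, 2, 3]; total = 17

G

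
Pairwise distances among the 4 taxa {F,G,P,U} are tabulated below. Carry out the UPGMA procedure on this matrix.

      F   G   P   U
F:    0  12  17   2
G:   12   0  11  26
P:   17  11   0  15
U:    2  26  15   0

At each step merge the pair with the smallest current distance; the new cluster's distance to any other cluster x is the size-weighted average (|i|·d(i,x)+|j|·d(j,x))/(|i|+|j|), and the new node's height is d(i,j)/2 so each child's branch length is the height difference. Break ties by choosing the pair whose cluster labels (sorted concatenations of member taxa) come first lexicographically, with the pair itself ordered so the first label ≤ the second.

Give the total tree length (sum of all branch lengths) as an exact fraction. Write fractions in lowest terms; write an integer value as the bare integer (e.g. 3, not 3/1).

24

1. join F+U (d=2) ⇒ FU; edges |F|=1, |U|=1
  updated: d(FU,G)=19, d(FU,P)=16
2. join G+P (d=11) ⇒ GP; edges |G|=11/2, |P|=11/2
  updated: d(FU,GP)=35/2
3. join FU+GP (d=35/2) ⇒ FGPU; edges |FU|=31/4, |GP|=13/4
final tree: ((F:1,U:1):31/4,(G:11/2,P:11/2):13/4)
total length: 24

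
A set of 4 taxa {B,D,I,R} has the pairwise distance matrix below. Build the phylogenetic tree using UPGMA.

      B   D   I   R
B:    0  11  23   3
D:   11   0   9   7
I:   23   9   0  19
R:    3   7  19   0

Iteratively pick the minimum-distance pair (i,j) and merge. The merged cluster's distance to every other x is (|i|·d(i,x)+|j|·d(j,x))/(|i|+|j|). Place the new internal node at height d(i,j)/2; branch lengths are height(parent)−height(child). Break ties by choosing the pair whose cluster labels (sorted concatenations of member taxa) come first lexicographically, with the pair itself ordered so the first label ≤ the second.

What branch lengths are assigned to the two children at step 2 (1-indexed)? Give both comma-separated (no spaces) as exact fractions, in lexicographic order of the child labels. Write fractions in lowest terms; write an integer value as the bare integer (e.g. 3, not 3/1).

3,9/2

iteration 1: select B,R (d=3); attach at lengths (3/2, 3/2); label the merged cluster BR
  updated: d(BR,D)=9, d(BR,I)=21
iteration 2: select BR,D (d=9); attach at lengths (3, 9/2); label the merged cluster BDR
  updated: d(BDR,I)=17
iteration 3: select BDR,I (d=17); attach at lengths (4, 17/2); label the merged cluster BDIR
final tree: (((B:3/2,R:3/2):3,D:9/2):4,I:17/2)
total length: 23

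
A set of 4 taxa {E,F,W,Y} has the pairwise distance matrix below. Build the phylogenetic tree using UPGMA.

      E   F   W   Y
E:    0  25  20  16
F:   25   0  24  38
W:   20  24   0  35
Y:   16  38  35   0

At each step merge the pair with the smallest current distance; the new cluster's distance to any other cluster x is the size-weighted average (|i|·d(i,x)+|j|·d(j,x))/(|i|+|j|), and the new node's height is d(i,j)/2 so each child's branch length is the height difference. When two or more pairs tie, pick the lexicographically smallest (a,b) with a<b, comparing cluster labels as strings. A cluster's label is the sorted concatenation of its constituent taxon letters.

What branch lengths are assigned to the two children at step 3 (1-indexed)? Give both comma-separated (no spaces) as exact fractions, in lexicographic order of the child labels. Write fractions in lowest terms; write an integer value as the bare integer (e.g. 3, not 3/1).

27/4,11/4

step 1: merge (E,Y) at d=16; branch lengths E→8, Y→8; new cluster EY
  updated: d(EY,F)=63/2, d(EY,W)=55/2
step 2: merge (F,W) at d=24; branch lengths F→12, W→12; new cluster FW
  updated: d(EY,FW)=59/2
step 3: merge (EY,FW) at d=59/2; branch lengths EY→27/4, FW→11/4; new cluster EFWY
final tree: ((E:8,Y:8):27/4,(F:12,W:12):11/4)
total length: 99/2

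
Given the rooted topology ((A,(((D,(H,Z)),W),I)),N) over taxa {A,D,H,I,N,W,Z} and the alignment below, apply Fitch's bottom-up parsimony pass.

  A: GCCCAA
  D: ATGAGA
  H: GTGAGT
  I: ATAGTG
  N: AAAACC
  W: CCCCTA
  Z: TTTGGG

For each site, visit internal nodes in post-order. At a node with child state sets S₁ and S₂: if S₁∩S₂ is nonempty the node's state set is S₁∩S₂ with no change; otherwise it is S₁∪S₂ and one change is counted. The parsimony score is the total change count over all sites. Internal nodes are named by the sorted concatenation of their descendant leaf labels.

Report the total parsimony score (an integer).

site 0, node HZ: H={G} ∪ Z={T} → {G,T} (+1)
site 0, node DHZ: D={A} ∪ HZ={G,T} → {A,G,T} (+1)
site 0, node DHWZ: DHZ={A,G,T} ∪ W={C} → {A,C,G,T} (+1)
site 0, node DHIWZ: DHWZ={A,C,G,T} ∩ I={A} → {A} (+0)
site 0, node ADHIWZ: A={G} ∪ DHIWZ={A} → {A,G} (+1)
site 0, node ADHINWZ: ADHIWZ={A,G} ∩ N={A} → {A} (+0)
site 1, node HZ: H={T} ∩ Z={T} → {T} (+0)
site 1, node DHZ: D={T} ∩ HZ={T} → {T} (+0)
site 1, node DHWZ: DHZ={T} ∪ W={C} → {C,T} (+1)
site 1, node DHIWZ: DHWZ={C,T} ∩ I={T} → {T} (+0)
site 1, node ADHIWZ: A={C} ∪ DHIWZ={T} → {C,T} (+1)
site 1, node ADHINWZ: ADHIWZ={C,T} ∪ N={A} → {A,C,T} (+1)
site 2, node HZ: H={G} ∪ Z={T} → {G,T} (+1)
site 2, node DHZ: D={G} ∩ HZ={G,T} → {G} (+0)
site 2, node DHWZ: DHZ={G} ∪ W={C} → {C,G} (+1)
site 2, node DHIWZ: DHWZ={C,G} ∪ I={A} → {A,C,G} (+1)
site 2, node ADHIWZ: A={C} ∩ DHIWZ={A,C,G} → {C} (+0)
site 2, node ADHINWZ: ADHIWZ={C} ∪ N={A} → {A,C} (+1)
site 3, node HZ: H={A} ∪ Z={G} → {A,G} (+1)
site 3, node DHZ: D={A} ∩ HZ={A,G} → {A} (+0)
site 3, node DHWZ: DHZ={A} ∪ W={C} → {A,C} (+1)
site 3, node DHIWZ: DHWZ={A,C} ∪ I={G} → {A,C,G} (+1)
site 3, node ADHIWZ: A={C} ∩ DHIWZ={A,C,G} → {C} (+0)
site 3, node ADHINWZ: ADHIWZ={C} ∪ N={A} → {A,C} (+1)
site 4, node HZ: H={G} ∩ Z={G} → {G} (+0)
site 4, node DHZ: D={G} ∩ HZ={G} → {G} (+0)
site 4, node DHWZ: DHZ={G} ∪ W={T} → {G,T} (+1)
site 4, node DHIWZ: DHWZ={G,T} ∩ I={T} → {T} (+0)
site 4, node ADHIWZ: A={A} ∪ DHIWZ={T} → {A,T} (+1)
site 4, node ADHINWZ: ADHIWZ={A,T} ∪ N={C} → {A,C,T} (+1)
site 5, node HZ: H={T} ∪ Z={G} → {G,T} (+1)
site 5, node DHZ: D={A} ∪ HZ={G,T} → {A,G,T} (+1)
site 5, node DHWZ: DHZ={A,G,T} ∩ W={A} → {A} (+0)
site 5, node DHIWZ: DHWZ={A} ∪ I={G} → {A,G} (+1)
site 5, node ADHIWZ: A={A} ∩ DHIWZ={A,G} → {A} (+0)
site 5, node ADHINWZ: ADHIWZ={A} ∪ N={C} → {A,C} (+1)
per-site changes: [4, 3, 4, 4, 3, 4]; total = 22

22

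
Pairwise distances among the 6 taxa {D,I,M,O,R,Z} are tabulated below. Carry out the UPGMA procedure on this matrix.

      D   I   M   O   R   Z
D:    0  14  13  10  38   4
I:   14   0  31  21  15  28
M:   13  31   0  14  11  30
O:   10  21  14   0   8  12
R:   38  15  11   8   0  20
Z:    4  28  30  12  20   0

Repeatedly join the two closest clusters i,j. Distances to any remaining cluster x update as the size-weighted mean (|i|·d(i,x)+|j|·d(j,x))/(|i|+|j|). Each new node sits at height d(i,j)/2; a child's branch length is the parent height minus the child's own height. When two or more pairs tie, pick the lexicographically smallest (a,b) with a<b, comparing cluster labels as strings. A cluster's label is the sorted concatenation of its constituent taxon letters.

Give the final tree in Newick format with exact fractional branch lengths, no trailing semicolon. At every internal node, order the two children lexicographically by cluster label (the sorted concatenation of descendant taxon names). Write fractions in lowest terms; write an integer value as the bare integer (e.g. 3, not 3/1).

step 1: merge (D,Z) at d=4; branch lengths D→2, Z→2; new cluster DZ
  updated: d(DZ,I)=21, d(DZ,M)=43/2, d(DZ,O)=11, d(DZ,R)=29
step 2: merge (O,R) at d=8; branch lengths O→4, R→4; new cluster OR
  updated: d(DZ,OR)=20, d(I,OR)=18, d(M,OR)=25/2
step 3: merge (M,OR) at d=25/2; branch lengths M→25/4, OR→9/4; new cluster MOR
  updated: d(DZ,MOR)=41/2, d(I,MOR)=67/3
step 4: merge (DZ,MOR) at d=41/2; branch lengths DZ→33/4, MOR→4; new cluster DMORZ
  updated: d(DMORZ,I)=109/5
step 5: merge (DMORZ,I) at d=109/5; branch lengths DMORZ→13/20, I→109/10; new cluster DIMORZ
final tree: (((D:2,Z:2):33/4,(M:25/4,(O:4,R:4):9/4):4):13/20,I:109/10)
total length: 443/10

(((D:2,Z:2):33/4,(M:25/4,(O:4,R:4):9/4):4):13/20,I:109/10)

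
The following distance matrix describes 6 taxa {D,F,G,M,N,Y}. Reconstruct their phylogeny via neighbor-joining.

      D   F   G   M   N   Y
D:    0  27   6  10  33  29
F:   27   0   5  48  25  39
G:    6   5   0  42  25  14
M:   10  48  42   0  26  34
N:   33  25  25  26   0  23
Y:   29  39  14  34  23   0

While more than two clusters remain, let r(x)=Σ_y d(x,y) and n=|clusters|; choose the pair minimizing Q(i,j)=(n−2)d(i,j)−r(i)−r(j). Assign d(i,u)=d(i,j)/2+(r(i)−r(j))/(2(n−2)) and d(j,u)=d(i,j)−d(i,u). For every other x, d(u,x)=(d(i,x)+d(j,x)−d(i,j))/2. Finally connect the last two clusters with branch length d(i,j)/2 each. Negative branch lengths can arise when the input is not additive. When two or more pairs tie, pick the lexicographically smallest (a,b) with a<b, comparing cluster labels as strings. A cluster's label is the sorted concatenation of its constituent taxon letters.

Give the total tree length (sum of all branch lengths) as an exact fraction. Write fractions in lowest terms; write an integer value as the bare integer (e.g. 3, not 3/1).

step 1: merge (D,M) at d=10, Q=-225; branch lengths D→-15/8, M→95/8; new cluster DM
  updated: d(DM,F)=65/2, d(DM,G)=19, d(DM,N)=49/2, d(DM,Y)=53/2
step 2: merge (F,G) at d=5, Q=-299/2; branch lengths F→107/12, G→-47/12; new cluster FG
  updated: d(DM,FG)=93/4, d(FG,N)=45/2, d(FG,Y)=24
step 3: merge (DM,FG) at d=93/4, Q=-195/2; branch lengths DM→51/4, FG→21/2; new cluster DFGM
  updated: d(DFGM,N)=95/8, d(DFGM,Y)=109/8
step 4: merge (DFGM,N) at d=95/8, Q=-97/2; branch lengths DFGM→5/4, N→85/8; new cluster DFGMN
  updated: d(DFGMN,Y)=99/8
step 5: merge (DFGMN,Y) at d=99/8; branch lengths DFGMN→99/16, Y→99/16; new cluster DFGMNY
final tree: ((((D:-15/8,M:95/8):51/4,(F:107/12,G:-47/12):21/2):5/4,N:85/8):99/16,Y:99/16)
total length: 125/2

125/2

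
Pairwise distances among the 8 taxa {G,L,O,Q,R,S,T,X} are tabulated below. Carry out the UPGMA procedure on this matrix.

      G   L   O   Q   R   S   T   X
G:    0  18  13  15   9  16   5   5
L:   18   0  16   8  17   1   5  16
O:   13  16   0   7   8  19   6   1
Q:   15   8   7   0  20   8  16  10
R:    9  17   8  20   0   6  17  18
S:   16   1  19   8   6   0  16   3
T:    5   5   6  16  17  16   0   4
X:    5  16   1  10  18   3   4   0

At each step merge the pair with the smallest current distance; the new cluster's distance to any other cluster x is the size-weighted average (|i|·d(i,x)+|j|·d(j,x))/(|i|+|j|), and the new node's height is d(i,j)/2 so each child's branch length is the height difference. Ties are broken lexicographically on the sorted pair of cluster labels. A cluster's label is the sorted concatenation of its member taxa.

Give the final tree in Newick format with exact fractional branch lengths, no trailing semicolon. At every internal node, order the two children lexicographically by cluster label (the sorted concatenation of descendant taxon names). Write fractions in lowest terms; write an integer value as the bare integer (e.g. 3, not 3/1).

((((G:5/2,T:5/2):1,(O:1/2,X:1/2):3):3,R:13/2):1/6,((L:1/2,S:1/2):7/2,Q:4):8/3)

1. join L+S (d=1) ⇒ LS; edges |L|=1/2, |S|=1/2
  updated: d(G,LS)=17, d(LS,O)=35/2, d(LS,Q)=8, d(LS,R)=23/2, d(LS,T)=21/2, d(LS,X)=19/2
2. join O+X (d=1) ⇒ OX; edges |O|=1/2, |X|=1/2
  updated: d(G,OX)=9, d(LS,OX)=27/2, d(OX,Q)=17/2, d(OX,R)=13, d(OX,T)=5
3. join G+T (d=5) ⇒ GT; edges |G|=5/2, |T|=5/2
  updated: d(GT,LS)=55/4, d(GT,OX)=7, d(GT,Q)=31/2, d(GT,R)=13
4. join GT+OX (d=7) ⇒ GOTX; edges |GT|=1, |OX|=3
  updated: d(GOTX,LS)=109/8, d(GOTX,Q)=12, d(GOTX,R)=13
5. join LS+Q (d=8) ⇒ LQS; edges |LS|=7/2, |Q|=4
  updated: d(GOTX,LQS)=157/12, d(LQS,R)=43/3
6. join GOTX+R (d=13) ⇒ GORTX; edges |GOTX|=3, |R|=13/2
  updated: d(GORTX,LQS)=40/3
7. join GORTX+LQS (d=40/3) ⇒ GLOQRSTX; edges |GORTX|=1/6, |LQS|=8/3
final tree: ((((G:5/2,T:5/2):1,(O:1/2,X:1/2):3):3,R:13/2):1/6,((L:1/2,S:1/2):7/2,Q:4):8/3)
total length: 185/6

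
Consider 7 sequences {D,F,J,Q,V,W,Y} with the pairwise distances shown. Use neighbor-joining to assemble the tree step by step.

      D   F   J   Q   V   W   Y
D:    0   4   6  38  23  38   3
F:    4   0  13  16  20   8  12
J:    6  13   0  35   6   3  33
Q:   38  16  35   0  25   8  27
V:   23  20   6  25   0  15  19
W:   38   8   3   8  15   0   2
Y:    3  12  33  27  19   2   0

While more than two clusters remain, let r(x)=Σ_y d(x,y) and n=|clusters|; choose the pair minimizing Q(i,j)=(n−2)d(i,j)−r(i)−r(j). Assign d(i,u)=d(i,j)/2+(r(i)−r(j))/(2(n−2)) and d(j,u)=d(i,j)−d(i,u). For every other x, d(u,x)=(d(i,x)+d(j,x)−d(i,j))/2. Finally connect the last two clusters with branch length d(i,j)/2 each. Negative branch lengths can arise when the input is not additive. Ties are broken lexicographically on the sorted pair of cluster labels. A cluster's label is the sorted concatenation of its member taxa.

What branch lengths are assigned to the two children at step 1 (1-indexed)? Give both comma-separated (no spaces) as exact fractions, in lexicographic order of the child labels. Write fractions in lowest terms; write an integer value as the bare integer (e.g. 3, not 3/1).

31/10,-1/10

1. join D+Y (d=3, Q=-193) ⇒ DY; edges |D|=31/10, |Y|=-1/10
  updated: d(DY,F)=13/2, d(DY,J)=18, d(DY,Q)=31, d(DY,V)=39/2, d(DY,W)=37/2
2. join J+V (d=6, Q=-273/2) ⇒ JV; edges |J|=27/16, |V|=69/16
  updated: d(DY,JV)=63/4, d(F,JV)=27/2, d(JV,Q)=27, d(JV,W)=6
3. join Q+W (d=8, Q=-197/2) ⇒ QW; edges |Q|=131/12, |W|=-35/12
  updated: d(DY,QW)=83/4, d(F,QW)=8, d(JV,QW)=25/2
4. join DY+F (d=13/2, Q=-58) ⇒ DFY; edges |DY|=7, |F|=-1/2
  updated: d(DFY,JV)=91/8, d(DFY,QW)=89/8
5. join DFY+JV (d=91/8, Q=-35) ⇒ DFJVY; edges |DFY|=5, |JV|=51/8
  updated: d(DFJVY,QW)=49/8
6. join DFJVY+QW (d=49/8) ⇒ DFJQVWY; edges |DFJVY|=49/16, |QW|=49/16
final tree: ((((D:31/10,Y:-1/10):7,F:-1/2):5,(J:27/16,V:69/16):51/8):49/16,(Q:131/12,W:-35/12):49/16)
total length: 41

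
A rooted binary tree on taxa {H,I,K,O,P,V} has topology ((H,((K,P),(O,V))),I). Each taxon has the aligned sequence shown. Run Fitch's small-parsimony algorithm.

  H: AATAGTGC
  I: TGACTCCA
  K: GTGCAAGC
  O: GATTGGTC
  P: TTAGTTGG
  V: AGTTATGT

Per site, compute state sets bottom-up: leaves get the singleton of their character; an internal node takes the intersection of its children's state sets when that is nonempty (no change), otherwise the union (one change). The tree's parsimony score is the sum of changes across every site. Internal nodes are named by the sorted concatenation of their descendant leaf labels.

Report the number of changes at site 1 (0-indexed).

[col 0] KP: children K:{G}, P:{T} ∪→ {G,T}; cost 1
[col 0] OV: children O:{G}, V:{A} ∪→ {A,G}; cost 1
[col 0] KOPV: children KP:{G,T}, OV:{A,G} ∩→ {G}; cost 0
[col 0] HKOPV: children H:{A}, KOPV:{G} ∪→ {A,G}; cost 1
[col 0] HIKOPV: children HKOPV:{A,G}, I:{T} ∪→ {A,G,T}; cost 1
[col 1] KP: children K:{T}, P:{T} ∩→ {T}; cost 0
[col 1] OV: children O:{A}, V:{G} ∪→ {A,G}; cost 1
[col 1] KOPV: children KP:{T}, OV:{A,G} ∪→ {A,G,T}; cost 1
[col 1] HKOPV: children H:{A}, KOPV:{A,G,T} ∩→ {A}; cost 0
[col 1] HIKOPV: children HKOPV:{A}, I:{G} ∪→ {A,G}; cost 1
[col 2] KP: children K:{G}, P:{A} ∪→ {A,G}; cost 1
[col 2] OV: children O:{T}, V:{T} ∩→ {T}; cost 0
[col 2] KOPV: children KP:{A,G}, OV:{T} ∪→ {A,G,T}; cost 1
[col 2] HKOPV: children H:{T}, KOPV:{A,G,T} ∩→ {T}; cost 0
[col 2] HIKOPV: children HKOPV:{T}, I:{A} ∪→ {A,T}; cost 1
[col 3] KP: children K:{C}, P:{G} ∪→ {C,G}; cost 1
[col 3] OV: children O:{T}, V:{T} ∩→ {T}; cost 0
[col 3] KOPV: children KP:{C,G}, OV:{T} ∪→ {C,G,T}; cost 1
[col 3] HKOPV: children H:{A}, KOPV:{C,G,T} ∪→ {A,C,G,T}; cost 1
[col 3] HIKOPV: children HKOPV:{A,C,G,T}, I:{C} ∩→ {C}; cost 0
[col 4] KP: children K:{A}, P:{T} ∪→ {A,T}; cost 1
[col 4] OV: children O:{G}, V:{A} ∪→ {A,G}; cost 1
[col 4] KOPV: children KP:{A,T}, OV:{A,G} ∩→ {A}; cost 0
[col 4] HKOPV: children H:{G}, KOPV:{A} ∪→ {A,G}; cost 1
[col 4] HIKOPV: children HKOPV:{A,G}, I:{T} ∪→ {A,G,T}; cost 1
[col 5] KP: children K:{A}, P:{T} ∪→ {A,T}; cost 1
[col 5] OV: children O:{G}, V:{T} ∪→ {G,T}; cost 1
[col 5] KOPV: children KP:{A,T}, OV:{G,T} ∩→ {T}; cost 0
[col 5] HKOPV: children H:{T}, KOPV:{T} ∩→ {T}; cost 0
[col 5] HIKOPV: children HKOPV:{T}, I:{C} ∪→ {C,T}; cost 1
[col 6] KP: children K:{G}, P:{G} ∩→ {G}; cost 0
[col 6] OV: children O:{T}, V:{G} ∪→ {G,T}; cost 1
[col 6] KOPV: children KP:{G}, OV:{G,T} ∩→ {G}; cost 0
[col 6] HKOPV: children H:{G}, KOPV:{G} ∩→ {G}; cost 0
[col 6] HIKOPV: children HKOPV:{G}, I:{C} ∪→ {C,G}; cost 1
[col 7] KP: children K:{C}, P:{G} ∪→ {C,G}; cost 1
[col 7] OV: children O:{C}, V:{T} ∪→ {C,T}; cost 1
[col 7] KOPV: children KP:{C,G}, OV:{C,T} ∩→ {C}; cost 0
[col 7] HKOPV: children H:{C}, KOPV:{C} ∩→ {C}; cost 0
[col 7] HIKOPV: children HKOPV:{C}, I:{A} ∪→ {A,C}; cost 1
per-site changes: [4, 3, 3, 3, 4, 3, 2, 3]; total = 25

3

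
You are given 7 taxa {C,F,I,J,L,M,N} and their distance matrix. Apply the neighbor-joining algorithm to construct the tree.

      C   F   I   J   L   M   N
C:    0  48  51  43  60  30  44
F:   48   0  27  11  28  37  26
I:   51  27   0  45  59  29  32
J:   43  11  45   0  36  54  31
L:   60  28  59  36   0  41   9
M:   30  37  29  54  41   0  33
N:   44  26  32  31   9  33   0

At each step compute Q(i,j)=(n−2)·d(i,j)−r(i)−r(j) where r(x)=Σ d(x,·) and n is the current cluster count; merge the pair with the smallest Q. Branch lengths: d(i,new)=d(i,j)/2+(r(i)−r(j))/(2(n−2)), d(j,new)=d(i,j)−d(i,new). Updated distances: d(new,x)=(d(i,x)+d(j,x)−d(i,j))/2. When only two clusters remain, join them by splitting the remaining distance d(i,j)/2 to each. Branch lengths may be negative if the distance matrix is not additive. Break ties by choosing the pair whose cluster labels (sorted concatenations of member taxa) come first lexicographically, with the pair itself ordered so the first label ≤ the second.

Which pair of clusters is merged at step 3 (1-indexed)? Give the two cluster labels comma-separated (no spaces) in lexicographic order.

step 1: merge (L,N) at d=9, Q=-363; branch lengths L→103/10, N→-13/10; new cluster LN
  updated: d(C,LN)=95/2, d(F,LN)=45/2, d(I,LN)=41, d(J,LN)=29, d(LN,M)=65/2
step 2: merge (F,J) at d=11, Q=-567/2; branch lengths F→15/16, J→161/16; new cluster FJ
  updated: d(C,FJ)=40, d(FJ,I)=61/2, d(FJ,LN)=81/4, d(FJ,M)=40
step 3: merge (FJ,LN) at d=81/4, Q=-845/4; branch lengths FJ→67/8, LN→95/8; new cluster FJLN
  updated: d(C,FJLN)=269/8, d(FJLN,I)=205/8, d(FJLN,M)=209/8
step 4: merge (C,M) at d=30, Q=-559/4; branch lengths C→179/8, M→61/8; new cluster CM
  updated: d(CM,FJLN)=119/8, d(CM,I)=25
step 5: merge (CM,FJLN) at d=119/8, Q=-131/2; branch lengths CM→57/8, FJLN→31/4; new cluster CFJLMN
  updated: d(CFJLMN,I)=143/8
step 6: merge (CFJLMN,I) at d=143/8; branch lengths CFJLMN→143/16, I→143/16; new cluster CFIJLMN
final tree: (((C:179/8,M:61/8):57/8,((F:15/16,J:161/16):67/8,(L:103/10,N:-13/10):95/8):31/4):143/16,I:143/16)
total length: 103

FJ,LN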